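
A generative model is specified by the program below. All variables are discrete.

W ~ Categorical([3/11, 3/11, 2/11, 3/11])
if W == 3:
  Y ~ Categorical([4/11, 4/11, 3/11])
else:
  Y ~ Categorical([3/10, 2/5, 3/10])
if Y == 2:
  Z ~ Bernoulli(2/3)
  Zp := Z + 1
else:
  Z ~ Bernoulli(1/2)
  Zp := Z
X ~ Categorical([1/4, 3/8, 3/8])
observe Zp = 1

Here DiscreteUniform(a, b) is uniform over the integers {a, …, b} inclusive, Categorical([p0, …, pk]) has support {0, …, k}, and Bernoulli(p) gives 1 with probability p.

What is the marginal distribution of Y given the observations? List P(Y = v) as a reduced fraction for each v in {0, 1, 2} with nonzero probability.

P(Y=0) = 32/91, P(Y=1) = 118/273, P(Y=2) = 59/273

Enumerate traces; 36 have nonzero weight after conditioning:
  (W=0, Y=0, Z=1, X=0) weight 9/880
  (W=0, Y=0, Z=1, X=1) weight 27/1760
  (W=0, Y=0, Z=1, X=2) weight 27/1760
  (W=0, Y=1, Z=1, X=0) weight 3/220
  (W=0, Y=1, Z=1, X=1) weight 9/440
  (W=0, Y=1, Z=1, X=2) weight 9/440
  (W=0, Y=2, Z=0, X=0) weight 3/440
  (W=0, Y=2, Z=0, X=1) weight 9/880
  … 28 more
Group by Y:
  weight(Y=0) = 96/605
  weight(Y=1) = 118/605
  weight(Y=2) = 59/605
Total weight = 96/605 + 118/605 + 59/605 = 273/605
P(Y=0 | obs) = 96/605 / 273/605 = 32/91
P(Y=1 | obs) = 118/605 / 273/605 = 118/273
P(Y=2 | obs) = 59/605 / 273/605 = 59/273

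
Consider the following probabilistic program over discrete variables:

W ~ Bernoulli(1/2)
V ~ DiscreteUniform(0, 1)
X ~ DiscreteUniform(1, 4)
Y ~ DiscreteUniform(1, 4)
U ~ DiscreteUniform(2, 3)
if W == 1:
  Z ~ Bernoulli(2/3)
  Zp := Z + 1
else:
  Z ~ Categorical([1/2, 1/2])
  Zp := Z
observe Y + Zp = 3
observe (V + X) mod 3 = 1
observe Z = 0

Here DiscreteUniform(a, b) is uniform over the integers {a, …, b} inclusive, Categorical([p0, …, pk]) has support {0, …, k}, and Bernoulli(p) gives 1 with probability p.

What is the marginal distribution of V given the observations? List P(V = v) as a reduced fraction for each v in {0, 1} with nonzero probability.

Enumerate traces; 12 have nonzero weight after conditioning:
  (W=0, V=0, X=1, Y=3, U=2, Z=0) weight 1/256
  (W=0, V=0, X=1, Y=3, U=3, Z=0) weight 1/256
  (W=0, V=0, X=4, Y=3, U=2, Z=0) weight 1/256
  (W=0, V=0, X=4, Y=3, U=3, Z=0) weight 1/256
  (W=0, V=1, X=3, Y=3, U=2, Z=0) weight 1/256
  (W=0, V=1, X=3, Y=3, U=3, Z=0) weight 1/256
  (W=1, V=0, X=1, Y=2, U=2, Z=0) weight 1/384
  (W=1, V=0, X=1, Y=2, U=3, Z=0) weight 1/384
  … 4 more
Group by V:
  weight(V=0) = 5/192
  weight(V=1) = 5/384
Total weight = 5/192 + 5/384 = 5/128
P(V=0 | obs) = 5/192 / 5/128 = 2/3
P(V=1 | obs) = 5/384 / 5/128 = 1/3

P(V=0) = 2/3, P(V=1) = 1/3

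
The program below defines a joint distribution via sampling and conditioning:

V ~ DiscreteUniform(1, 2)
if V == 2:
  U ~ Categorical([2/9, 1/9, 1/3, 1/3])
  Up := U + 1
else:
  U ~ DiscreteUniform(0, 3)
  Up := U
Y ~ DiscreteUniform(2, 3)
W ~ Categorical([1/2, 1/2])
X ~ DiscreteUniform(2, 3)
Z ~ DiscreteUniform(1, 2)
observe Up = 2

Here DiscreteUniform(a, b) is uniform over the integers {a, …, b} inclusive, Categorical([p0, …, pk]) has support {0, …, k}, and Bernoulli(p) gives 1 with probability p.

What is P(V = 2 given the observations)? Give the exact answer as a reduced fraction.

P(V = 2 | obs) = 4/13

Enumerate traces; 32 have nonzero weight after conditioning:
  (V=1, U=2, Y=2, W=0, X=2, Z=1) weight 1/128
  (V=1, U=2, Y=2, W=0, X=2, Z=2) weight 1/128
  (V=1, U=2, Y=2, W=0, X=3, Z=1) weight 1/128
  (V=1, U=2, Y=2, W=0, X=3, Z=2) weight 1/128
  (V=1, U=2, Y=2, W=1, X=2, Z=1) weight 1/128
  (V=1, U=2, Y=2, W=1, X=2, Z=2) weight 1/128
  (V=1, U=2, Y=2, W=1, X=3, Z=1) weight 1/128
  (V=1, U=2, Y=2, W=1, X=3, Z=2) weight 1/128
  (V=2, U=1, Y=2, W=0, X=2, Z=1) weight 1/288
  … 23 more
Group by V:
  weight(V=1) = 1/8
  weight(V=2) = 1/18
Total weight = 1/8 + 1/18 = 13/72
P(V=1 | obs) = 1/8 / 13/72 = 9/13
P(V=2 | obs) = 1/18 / 13/72 = 4/13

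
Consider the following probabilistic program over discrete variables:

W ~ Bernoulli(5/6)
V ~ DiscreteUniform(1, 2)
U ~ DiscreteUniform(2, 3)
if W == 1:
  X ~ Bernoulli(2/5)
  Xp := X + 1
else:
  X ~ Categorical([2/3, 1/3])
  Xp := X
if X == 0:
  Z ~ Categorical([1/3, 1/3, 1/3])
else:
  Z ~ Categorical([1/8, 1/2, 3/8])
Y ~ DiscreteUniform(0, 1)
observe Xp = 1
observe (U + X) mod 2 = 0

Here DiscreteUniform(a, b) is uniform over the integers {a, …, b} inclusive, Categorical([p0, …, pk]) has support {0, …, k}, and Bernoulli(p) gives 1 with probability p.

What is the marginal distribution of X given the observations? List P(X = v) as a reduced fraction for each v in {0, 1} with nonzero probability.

P(X=0) = 9/10, P(X=1) = 1/10

Enumerate traces; 24 have nonzero weight after conditioning:
  (W=0, V=1, U=3, X=1, Z=0, Y=0) weight 1/1152
  (W=0, V=1, U=3, X=1, Z=0, Y=1) weight 1/1152
  (W=0, V=1, U=3, X=1, Z=1, Y=0) weight 1/288
  (W=0, V=1, U=3, X=1, Z=1, Y=1) weight 1/288
  (W=0, V=1, U=3, X=1, Z=2, Y=0) weight 1/384
  (W=0, V=1, U=3, X=1, Z=2, Y=1) weight 1/384
  (W=0, V=2, U=3, X=1, Z=0, Y=0) weight 1/1152
  (W=0, V=2, U=3, X=1, Z=0, Y=1) weight 1/1152
  (W=1, V=1, U=2, X=0, Z=0, Y=0) weight 1/48
  … 15 more
Group by X:
  weight(X=0) = 1/4
  weight(X=1) = 1/36
Total weight = 1/4 + 1/36 = 5/18
P(X=0 | obs) = 1/4 / 5/18 = 9/10
P(X=1 | obs) = 1/36 / 5/18 = 1/10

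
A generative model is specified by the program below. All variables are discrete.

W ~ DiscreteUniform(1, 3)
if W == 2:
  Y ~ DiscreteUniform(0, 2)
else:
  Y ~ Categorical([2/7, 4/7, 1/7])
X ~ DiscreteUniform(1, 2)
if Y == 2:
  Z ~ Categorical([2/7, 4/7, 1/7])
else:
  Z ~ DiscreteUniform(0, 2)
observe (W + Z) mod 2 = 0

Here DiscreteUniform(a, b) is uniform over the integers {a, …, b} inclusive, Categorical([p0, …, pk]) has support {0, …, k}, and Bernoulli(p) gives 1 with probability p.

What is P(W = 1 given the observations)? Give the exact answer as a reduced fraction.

P(W = 1 | obs) = 162/583

Enumerate traces; 24 have nonzero weight after conditioning:
  (W=1, Y=0, X=1, Z=1) weight 1/63
  (W=1, Y=0, X=2, Z=1) weight 1/63
  (W=1, Y=1, X=1, Z=1) weight 2/63
  (W=1, Y=1, X=2, Z=1) weight 2/63
  (W=1, Y=2, X=1, Z=1) weight 2/147
  (W=1, Y=2, X=2, Z=1) weight 2/147
  (W=2, Y=0, X=1, Z=0) weight 1/54
  (W=2, Y=0, X=1, Z=2) weight 1/54
  (W=3, Y=0, X=1, Z=1) weight 1/63
  … 15 more
Group by W:
  weight(W=1) = 6/49
  weight(W=2) = 37/189
  weight(W=3) = 6/49
Total weight = 6/49 + 37/189 + 6/49 = 583/1323
P(W=1 | obs) = 6/49 / 583/1323 = 162/583
P(W=2 | obs) = 37/189 / 583/1323 = 259/583
P(W=3 | obs) = 6/49 / 583/1323 = 162/583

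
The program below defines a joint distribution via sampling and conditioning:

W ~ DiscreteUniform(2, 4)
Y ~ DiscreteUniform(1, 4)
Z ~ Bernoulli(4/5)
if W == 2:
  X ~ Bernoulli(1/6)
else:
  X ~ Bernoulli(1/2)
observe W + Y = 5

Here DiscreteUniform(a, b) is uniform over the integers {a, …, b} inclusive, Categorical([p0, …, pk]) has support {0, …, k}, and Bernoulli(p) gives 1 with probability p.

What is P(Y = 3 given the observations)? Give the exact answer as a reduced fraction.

Enumerate traces; 12 have nonzero weight after conditioning:
  (W=2, Y=3, Z=0, X=0) weight 1/72
  (W=2, Y=3, Z=0, X=1) weight 1/360
  (W=2, Y=3, Z=1, X=0) weight 1/18
  (W=2, Y=3, Z=1, X=1) weight 1/90
  (W=3, Y=2, Z=0, X=0) weight 1/120
  (W=3, Y=2, Z=0, X=1) weight 1/120
  (W=3, Y=2, Z=1, X=0) weight 1/30
  (W=3, Y=2, Z=1, X=1) weight 1/30
  (W=4, Y=1, Z=0, X=0) weight 1/120
  … 3 more
Group by Y:
  weight(Y=1) = 1/12
  weight(Y=2) = 1/12
  weight(Y=3) = 1/12
Total weight = 1/12 + 1/12 + 1/12 = 1/4
P(Y=1 | obs) = 1/12 / 1/4 = 1/3
P(Y=2 | obs) = 1/12 / 1/4 = 1/3
P(Y=3 | obs) = 1/12 / 1/4 = 1/3

P(Y = 3 | obs) = 1/3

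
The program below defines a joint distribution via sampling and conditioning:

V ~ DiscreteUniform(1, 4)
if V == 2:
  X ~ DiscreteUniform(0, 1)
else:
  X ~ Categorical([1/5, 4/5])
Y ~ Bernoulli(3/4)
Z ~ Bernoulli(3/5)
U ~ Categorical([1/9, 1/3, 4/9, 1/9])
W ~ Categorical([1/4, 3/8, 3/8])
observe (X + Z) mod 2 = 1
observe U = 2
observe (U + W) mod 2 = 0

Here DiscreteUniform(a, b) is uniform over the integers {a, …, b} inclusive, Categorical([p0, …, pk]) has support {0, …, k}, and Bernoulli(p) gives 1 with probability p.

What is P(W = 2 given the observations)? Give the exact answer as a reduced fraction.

P(W = 2 | obs) = 3/5

Enumerate traces; 32 have nonzero weight after conditioning:
  (V=1, X=0, Y=0, Z=1, U=2, W=0) weight 1/1200
  (V=1, X=0, Y=0, Z=1, U=2, W=2) weight 1/800
  (V=1, X=0, Y=1, Z=1, U=2, W=0) weight 1/400
  (V=1, X=0, Y=1, Z=1, U=2, W=2) weight 3/800
  (V=1, X=1, Y=0, Z=0, U=2, W=0) weight 1/450
  (V=1, X=1, Y=0, Z=0, U=2, W=2) weight 1/300
  (V=1, X=1, Y=1, Z=0, U=2, W=0) weight 1/150
  (V=1, X=1, Y=1, Z=0, U=2, W=2) weight 1/100
  … 24 more
Group by W:
  weight(W=0) = 91/1800
  weight(W=2) = 91/1200
Total weight = 91/1800 + 91/1200 = 91/720
P(W=0 | obs) = 91/1800 / 91/720 = 2/5
P(W=2 | obs) = 91/1200 / 91/720 = 3/5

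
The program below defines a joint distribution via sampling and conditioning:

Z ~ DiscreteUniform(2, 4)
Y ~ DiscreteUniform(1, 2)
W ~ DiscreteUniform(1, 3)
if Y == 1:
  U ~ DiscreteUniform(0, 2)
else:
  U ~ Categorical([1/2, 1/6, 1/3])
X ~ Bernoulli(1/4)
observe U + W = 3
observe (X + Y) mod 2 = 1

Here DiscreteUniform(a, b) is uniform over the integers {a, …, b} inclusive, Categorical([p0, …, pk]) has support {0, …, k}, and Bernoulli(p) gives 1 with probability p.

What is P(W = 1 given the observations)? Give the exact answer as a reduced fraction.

P(W = 1 | obs) = 1/3

Enumerate traces; 18 have nonzero weight after conditioning:
  (Z=2, Y=1, W=1, U=2, X=0) weight 1/72
  (Z=2, Y=1, W=2, U=1, X=0) weight 1/72
  (Z=2, Y=1, W=3, U=0, X=0) weight 1/72
  (Z=2, Y=2, W=1, U=2, X=1) weight 1/216
  (Z=2, Y=2, W=2, U=1, X=1) weight 1/432
  (Z=2, Y=2, W=3, U=0, X=1) weight 1/144
  (Z=3, Y=1, W=1, U=2, X=0) weight 1/72
  (Z=3, Y=1, W=2, U=1, X=0) weight 1/72
  … 10 more
Group by W:
  weight(W=1) = 1/18
  weight(W=2) = 7/144
  weight(W=3) = 1/16
Total weight = 1/18 + 7/144 + 1/16 = 1/6
P(W=1 | obs) = 1/18 / 1/6 = 1/3
P(W=2 | obs) = 7/144 / 1/6 = 7/24
P(W=3 | obs) = 1/16 / 1/6 = 3/8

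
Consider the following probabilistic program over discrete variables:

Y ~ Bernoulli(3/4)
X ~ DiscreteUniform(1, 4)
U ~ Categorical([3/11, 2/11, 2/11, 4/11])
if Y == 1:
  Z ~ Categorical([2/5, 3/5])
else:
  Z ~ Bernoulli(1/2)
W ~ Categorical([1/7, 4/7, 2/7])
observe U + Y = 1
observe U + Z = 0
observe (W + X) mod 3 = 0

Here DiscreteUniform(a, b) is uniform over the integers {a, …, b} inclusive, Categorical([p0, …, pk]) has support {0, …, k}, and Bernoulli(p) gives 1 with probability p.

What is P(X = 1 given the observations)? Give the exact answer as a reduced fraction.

Enumerate traces; 4 have nonzero weight after conditioning:
  (Y=1, X=1, U=0, Z=0, W=2) weight 9/1540
  (Y=1, X=2, U=0, Z=0, W=1) weight 9/770
  (Y=1, X=3, U=0, Z=0, W=0) weight 9/3080
  (Y=1, X=4, U=0, Z=0, W=2) weight 9/1540
Group by X:
  weight(X=1) = 9/1540
  weight(X=2) = 9/770
  weight(X=3) = 9/3080
  weight(X=4) = 9/1540
Total weight = 9/1540 + 9/770 + 9/3080 + 9/1540 = 81/3080
P(X=1 | obs) = 9/1540 / 81/3080 = 2/9
P(X=2 | obs) = 9/770 / 81/3080 = 4/9
P(X=3 | obs) = 9/3080 / 81/3080 = 1/9
P(X=4 | obs) = 9/1540 / 81/3080 = 2/9

P(X = 1 | obs) = 2/9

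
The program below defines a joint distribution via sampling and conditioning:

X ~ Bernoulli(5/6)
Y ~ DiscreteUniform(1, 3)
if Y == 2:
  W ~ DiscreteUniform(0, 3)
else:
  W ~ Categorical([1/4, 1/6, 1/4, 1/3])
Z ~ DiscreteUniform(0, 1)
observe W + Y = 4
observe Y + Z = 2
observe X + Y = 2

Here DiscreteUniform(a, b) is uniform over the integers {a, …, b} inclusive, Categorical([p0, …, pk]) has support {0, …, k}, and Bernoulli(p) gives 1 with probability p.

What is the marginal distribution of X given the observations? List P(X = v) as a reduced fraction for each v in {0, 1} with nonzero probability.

Enumerate traces; 2 have nonzero weight after conditioning:
  (X=0, Y=2, W=2, Z=0) weight 1/144
  (X=1, Y=1, W=3, Z=1) weight 5/108
Group by X:
  weight(X=0) = 1/144
  weight(X=1) = 5/108
Total weight = 1/144 + 5/108 = 23/432
P(X=0 | obs) = 1/144 / 23/432 = 3/23
P(X=1 | obs) = 5/108 / 23/432 = 20/23

P(X=0) = 3/23, P(X=1) = 20/23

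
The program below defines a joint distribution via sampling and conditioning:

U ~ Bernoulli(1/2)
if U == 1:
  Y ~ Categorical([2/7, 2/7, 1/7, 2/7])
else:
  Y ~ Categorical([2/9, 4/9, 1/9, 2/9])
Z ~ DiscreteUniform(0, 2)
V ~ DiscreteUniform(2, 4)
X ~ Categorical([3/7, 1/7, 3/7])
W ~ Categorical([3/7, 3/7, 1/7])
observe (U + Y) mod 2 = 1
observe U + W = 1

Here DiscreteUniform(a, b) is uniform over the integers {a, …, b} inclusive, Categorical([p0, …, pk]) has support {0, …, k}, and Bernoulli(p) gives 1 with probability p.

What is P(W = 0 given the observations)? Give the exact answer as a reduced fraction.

P(W = 0 | obs) = 9/23

Enumerate traces; 108 have nonzero weight after conditioning:
  (U=0, Y=1, Z=0, V=2, X=0, W=1) weight 2/441
  (U=0, Y=1, Z=0, V=2, X=1, W=1) weight 2/1323
  (U=0, Y=1, Z=0, V=2, X=2, W=1) weight 2/441
  (U=0, Y=1, Z=0, V=3, X=0, W=1) weight 2/441
  (U=0, Y=1, Z=0, V=3, X=1, W=1) weight 2/1323
  (U=0, Y=1, Z=0, V=3, X=2, W=1) weight 2/441
  (U=0, Y=1, Z=0, V=4, X=0, W=1) weight 2/441
  (U=0, Y=1, Z=0, V=4, X=1, W=1) weight 2/1323
  (U=1, Y=0, Z=0, V=2, X=0, W=0) weight 1/343
  … 99 more
Group by W:
  weight(W=0) = 9/98
  weight(W=1) = 1/7
Total weight = 9/98 + 1/7 = 23/98
P(W=0 | obs) = 9/98 / 23/98 = 9/23
P(W=1 | obs) = 1/7 / 23/98 = 14/23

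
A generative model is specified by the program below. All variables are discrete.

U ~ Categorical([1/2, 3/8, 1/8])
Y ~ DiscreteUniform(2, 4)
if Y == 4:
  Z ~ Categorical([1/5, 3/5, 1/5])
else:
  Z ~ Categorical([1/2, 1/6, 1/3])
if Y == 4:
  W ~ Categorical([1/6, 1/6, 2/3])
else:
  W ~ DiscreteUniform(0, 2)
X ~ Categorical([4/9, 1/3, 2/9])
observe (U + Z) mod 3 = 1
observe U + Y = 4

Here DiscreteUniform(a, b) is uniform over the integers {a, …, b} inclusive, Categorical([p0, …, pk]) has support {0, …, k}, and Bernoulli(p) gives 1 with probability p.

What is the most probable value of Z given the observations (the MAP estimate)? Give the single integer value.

argmax_v P(Z = v | obs) = 1

Enumerate traces; 27 have nonzero weight after conditioning:
  (U=0, Y=4, Z=1, W=0, X=0) weight 1/135
  (U=0, Y=4, Z=1, W=0, X=1) weight 1/180
  (U=0, Y=4, Z=1, W=0, X=2) weight 1/270
  (U=0, Y=4, Z=1, W=1, X=0) weight 1/135
  (U=0, Y=4, Z=1, W=1, X=1) weight 1/180
  (U=0, Y=4, Z=1, W=1, X=2) weight 1/270
  (U=0, Y=4, Z=1, W=2, X=0) weight 4/135
  (U=0, Y=4, Z=1, W=2, X=1) weight 1/45
  (U=1, Y=3, Z=0, W=0, X=0) weight 1/108
  (U=2, Y=2, Z=2, W=0, X=0) weight 1/486
  … 17 more
Group by Z:
  weight(Z=0) = 1/16
  weight(Z=1) = 1/10
  weight(Z=2) = 1/72
Total weight = 1/16 + 1/10 + 1/72 = 127/720
P(Z=0 | obs) = 1/16 / 127/720 = 45/127
P(Z=1 | obs) = 1/10 / 127/720 = 72/127
P(Z=2 | obs) = 1/72 / 127/720 = 10/127
argmax = 1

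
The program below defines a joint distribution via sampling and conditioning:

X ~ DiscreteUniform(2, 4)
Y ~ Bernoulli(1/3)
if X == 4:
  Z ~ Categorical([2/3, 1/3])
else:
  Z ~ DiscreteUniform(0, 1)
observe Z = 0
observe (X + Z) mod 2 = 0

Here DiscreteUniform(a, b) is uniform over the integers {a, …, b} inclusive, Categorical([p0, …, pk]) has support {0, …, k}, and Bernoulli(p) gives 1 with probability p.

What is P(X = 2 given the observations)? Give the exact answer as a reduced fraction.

Enumerate traces; 4 have nonzero weight after conditioning:
  (X=2, Y=0, Z=0) weight 1/9
  (X=2, Y=1, Z=0) weight 1/18
  (X=4, Y=0, Z=0) weight 4/27
  (X=4, Y=1, Z=0) weight 2/27
Group by X:
  weight(X=2) = 1/6
  weight(X=4) = 2/9
Total weight = 1/6 + 2/9 = 7/18
P(X=2 | obs) = 1/6 / 7/18 = 3/7
P(X=4 | obs) = 2/9 / 7/18 = 4/7

P(X = 2 | obs) = 3/7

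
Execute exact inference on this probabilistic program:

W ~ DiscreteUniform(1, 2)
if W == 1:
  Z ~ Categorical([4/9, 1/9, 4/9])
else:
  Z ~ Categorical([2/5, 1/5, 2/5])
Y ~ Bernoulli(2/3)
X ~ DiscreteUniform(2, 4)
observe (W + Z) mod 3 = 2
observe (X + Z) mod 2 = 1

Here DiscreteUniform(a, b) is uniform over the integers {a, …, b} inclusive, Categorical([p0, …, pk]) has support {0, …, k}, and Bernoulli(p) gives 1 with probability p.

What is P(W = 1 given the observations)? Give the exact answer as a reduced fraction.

Enumerate traces; 6 have nonzero weight after conditioning:
  (W=1, Z=1, Y=0, X=2) weight 1/162
  (W=1, Z=1, Y=0, X=4) weight 1/162
  (W=1, Z=1, Y=1, X=2) weight 1/81
  (W=1, Z=1, Y=1, X=4) weight 1/81
  (W=2, Z=0, Y=0, X=3) weight 1/45
  (W=2, Z=0, Y=1, X=3) weight 2/45
Group by W:
  weight(W=1) = 1/27
  weight(W=2) = 1/15
Total weight = 1/27 + 1/15 = 14/135
P(W=1 | obs) = 1/27 / 14/135 = 5/14
P(W=2 | obs) = 1/15 / 14/135 = 9/14

P(W = 1 | obs) = 5/14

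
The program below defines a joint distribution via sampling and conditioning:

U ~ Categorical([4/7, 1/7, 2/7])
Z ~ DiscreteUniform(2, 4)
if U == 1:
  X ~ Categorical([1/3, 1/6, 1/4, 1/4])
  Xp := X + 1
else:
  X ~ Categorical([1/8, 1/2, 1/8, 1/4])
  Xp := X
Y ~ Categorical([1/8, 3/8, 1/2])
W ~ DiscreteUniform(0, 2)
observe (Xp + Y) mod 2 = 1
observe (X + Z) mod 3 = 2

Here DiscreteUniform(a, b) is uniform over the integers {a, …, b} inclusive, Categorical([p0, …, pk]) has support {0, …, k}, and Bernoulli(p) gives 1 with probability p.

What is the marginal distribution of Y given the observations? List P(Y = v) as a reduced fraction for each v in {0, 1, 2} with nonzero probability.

P(Y=0) = 61/374, P(Y=1) = 69/374, P(Y=2) = 122/187

Enumerate traces; 54 have nonzero weight after conditioning:
  (U=0, Z=2, X=0, Y=1, W=0) weight 1/336
  (U=0, Z=2, X=0, Y=1, W=1) weight 1/336
  (U=0, Z=2, X=0, Y=1, W=2) weight 1/336
  (U=0, Z=2, X=3, Y=0, W=0) weight 1/504
  (U=0, Z=2, X=3, Y=0, W=1) weight 1/504
  (U=0, Z=2, X=3, Y=0, W=2) weight 1/504
  (U=0, Z=2, X=3, Y=2, W=0) weight 1/126
  (U=0, Z=2, X=3, Y=2, W=1) weight 1/126
  … 46 more
Group by Y:
  weight(Y=0) = 61/2016
  weight(Y=1) = 23/672
  weight(Y=2) = 61/504
Total weight = 61/2016 + 23/672 + 61/504 = 187/1008
P(Y=0 | obs) = 61/2016 / 187/1008 = 61/374
P(Y=1 | obs) = 23/672 / 187/1008 = 69/374
P(Y=2 | obs) = 61/504 / 187/1008 = 122/187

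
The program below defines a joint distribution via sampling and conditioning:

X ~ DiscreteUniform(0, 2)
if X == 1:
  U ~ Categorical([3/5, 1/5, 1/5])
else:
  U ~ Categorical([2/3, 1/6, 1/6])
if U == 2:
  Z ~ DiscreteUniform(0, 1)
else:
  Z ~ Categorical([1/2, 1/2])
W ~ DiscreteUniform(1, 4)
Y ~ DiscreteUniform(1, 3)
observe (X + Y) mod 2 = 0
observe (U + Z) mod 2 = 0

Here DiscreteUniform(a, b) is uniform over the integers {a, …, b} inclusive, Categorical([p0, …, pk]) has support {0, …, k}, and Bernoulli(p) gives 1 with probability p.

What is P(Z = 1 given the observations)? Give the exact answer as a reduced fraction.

P(Z = 1 | obs) = 11/60

Enumerate traces; 48 have nonzero weight after conditioning:
  (X=0, U=0, Z=0, W=1, Y=2) weight 1/108
  (X=0, U=0, Z=0, W=2, Y=2) weight 1/108
  (X=0, U=0, Z=0, W=3, Y=2) weight 1/108
  (X=0, U=0, Z=0, W=4, Y=2) weight 1/108
  (X=0, U=1, Z=1, W=1, Y=2) weight 1/432
  (X=0, U=1, Z=1, W=2, Y=2) weight 1/432
  (X=0, U=1, Z=1, W=3, Y=2) weight 1/432
  (X=0, U=1, Z=1, W=4, Y=2) weight 1/432
  … 40 more
Group by Z:
  weight(Z=0) = 49/270
  weight(Z=1) = 11/270
Total weight = 49/270 + 11/270 = 2/9
P(Z=0 | obs) = 49/270 / 2/9 = 49/60
P(Z=1 | obs) = 11/270 / 2/9 = 11/60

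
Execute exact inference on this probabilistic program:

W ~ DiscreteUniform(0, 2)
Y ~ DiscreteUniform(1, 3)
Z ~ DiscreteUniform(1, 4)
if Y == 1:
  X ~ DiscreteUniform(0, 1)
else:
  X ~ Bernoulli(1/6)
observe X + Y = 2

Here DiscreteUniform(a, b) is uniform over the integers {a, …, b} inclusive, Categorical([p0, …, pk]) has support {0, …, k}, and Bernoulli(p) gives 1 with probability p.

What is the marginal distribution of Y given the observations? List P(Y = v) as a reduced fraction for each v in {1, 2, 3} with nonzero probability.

P(Y=1) = 3/8, P(Y=2) = 5/8

Enumerate traces; 24 have nonzero weight after conditioning:
  (W=0, Y=1, Z=1, X=1) weight 1/72
  (W=0, Y=1, Z=2, X=1) weight 1/72
  (W=0, Y=1, Z=3, X=1) weight 1/72
  (W=0, Y=1, Z=4, X=1) weight 1/72
  (W=0, Y=2, Z=1, X=0) weight 5/216
  (W=0, Y=2, Z=2, X=0) weight 5/216
  (W=0, Y=2, Z=3, X=0) weight 5/216
  (W=0, Y=2, Z=4, X=0) weight 5/216
  … 16 more
Group by Y:
  weight(Y=1) = 1/6
  weight(Y=2) = 5/18
Total weight = 1/6 + 5/18 = 4/9
P(Y=1 | obs) = 1/6 / 4/9 = 3/8
P(Y=2 | obs) = 5/18 / 4/9 = 5/8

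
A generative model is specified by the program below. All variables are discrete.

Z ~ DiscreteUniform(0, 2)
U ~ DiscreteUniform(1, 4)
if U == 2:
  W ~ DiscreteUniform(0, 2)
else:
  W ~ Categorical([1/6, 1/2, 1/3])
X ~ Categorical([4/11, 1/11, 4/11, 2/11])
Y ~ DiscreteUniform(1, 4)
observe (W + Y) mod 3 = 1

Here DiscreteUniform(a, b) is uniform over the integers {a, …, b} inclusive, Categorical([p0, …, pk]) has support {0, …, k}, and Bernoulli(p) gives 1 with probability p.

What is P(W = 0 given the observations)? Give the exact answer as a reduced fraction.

Enumerate traces; 192 have nonzero weight after conditioning:
  (Z=0, U=1, W=0, X=0, Y=1) weight 1/792
  (Z=0, U=1, W=0, X=0, Y=4) weight 1/792
  (Z=0, U=1, W=0, X=1, Y=1) weight 1/3168
  (Z=0, U=1, W=0, X=1, Y=4) weight 1/3168
  (Z=0, U=1, W=0, X=2, Y=1) weight 1/792
  (Z=0, U=1, W=0, X=2, Y=4) weight 1/792
  (Z=0, U=1, W=0, X=3, Y=1) weight 1/1584
  (Z=0, U=1, W=0, X=3, Y=4) weight 1/1584
  (Z=0, U=1, W=1, X=0, Y=3) weight 1/264
  (Z=0, U=1, W=2, X=0, Y=2) weight 1/396
  … 182 more
Group by W:
  weight(W=0) = 5/48
  weight(W=1) = 11/96
  weight(W=2) = 1/12
Total weight = 5/48 + 11/96 + 1/12 = 29/96
P(W=0 | obs) = 5/48 / 29/96 = 10/29
P(W=1 | obs) = 11/96 / 29/96 = 11/29
P(W=2 | obs) = 1/12 / 29/96 = 8/29

P(W = 0 | obs) = 10/29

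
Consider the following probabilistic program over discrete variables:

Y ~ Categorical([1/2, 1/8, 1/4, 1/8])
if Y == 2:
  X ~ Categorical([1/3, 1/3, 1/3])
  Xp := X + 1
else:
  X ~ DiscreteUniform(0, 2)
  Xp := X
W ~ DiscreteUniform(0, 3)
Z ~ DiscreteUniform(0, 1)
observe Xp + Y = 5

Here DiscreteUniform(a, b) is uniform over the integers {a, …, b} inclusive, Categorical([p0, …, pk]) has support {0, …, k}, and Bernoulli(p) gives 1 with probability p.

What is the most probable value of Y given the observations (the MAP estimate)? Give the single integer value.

argmax_v P(Y = v | obs) = 2

Enumerate traces; 16 have nonzero weight after conditioning:
  (Y=2, X=2, W=0, Z=0) weight 1/96
  (Y=2, X=2, W=0, Z=1) weight 1/96
  (Y=2, X=2, W=1, Z=0) weight 1/96
  (Y=2, X=2, W=1, Z=1) weight 1/96
  (Y=2, X=2, W=2, Z=0) weight 1/96
  (Y=2, X=2, W=2, Z=1) weight 1/96
  (Y=2, X=2, W=3, Z=0) weight 1/96
  (Y=2, X=2, W=3, Z=1) weight 1/96
  (Y=3, X=2, W=0, Z=0) weight 1/192
  … 7 more
Group by Y:
  weight(Y=2) = 1/12
  weight(Y=3) = 1/24
Total weight = 1/12 + 1/24 = 1/8
P(Y=2 | obs) = 1/12 / 1/8 = 2/3
P(Y=3 | obs) = 1/24 / 1/8 = 1/3
argmax = 2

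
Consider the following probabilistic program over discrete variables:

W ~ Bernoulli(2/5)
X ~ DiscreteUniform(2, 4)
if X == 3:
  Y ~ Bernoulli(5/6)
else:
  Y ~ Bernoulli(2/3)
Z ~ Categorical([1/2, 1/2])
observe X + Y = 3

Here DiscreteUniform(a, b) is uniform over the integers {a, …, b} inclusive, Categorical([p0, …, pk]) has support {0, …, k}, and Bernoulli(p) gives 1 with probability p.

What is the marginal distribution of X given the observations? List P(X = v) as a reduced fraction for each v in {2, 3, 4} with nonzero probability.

P(X=2) = 4/5, P(X=3) = 1/5

Enumerate traces; 8 have nonzero weight after conditioning:
  (W=0, X=2, Y=1, Z=0) weight 1/15
  (W=0, X=2, Y=1, Z=1) weight 1/15
  (W=0, X=3, Y=0, Z=0) weight 1/60
  (W=0, X=3, Y=0, Z=1) weight 1/60
  (W=1, X=2, Y=1, Z=0) weight 2/45
  (W=1, X=2, Y=1, Z=1) weight 2/45
  (W=1, X=3, Y=0, Z=0) weight 1/90
  (W=1, X=3, Y=0, Z=1) weight 1/90
Group by X:
  weight(X=2) = 2/9
  weight(X=3) = 1/18
Total weight = 2/9 + 1/18 = 5/18
P(X=2 | obs) = 2/9 / 5/18 = 4/5
P(X=3 | obs) = 1/18 / 5/18 = 1/5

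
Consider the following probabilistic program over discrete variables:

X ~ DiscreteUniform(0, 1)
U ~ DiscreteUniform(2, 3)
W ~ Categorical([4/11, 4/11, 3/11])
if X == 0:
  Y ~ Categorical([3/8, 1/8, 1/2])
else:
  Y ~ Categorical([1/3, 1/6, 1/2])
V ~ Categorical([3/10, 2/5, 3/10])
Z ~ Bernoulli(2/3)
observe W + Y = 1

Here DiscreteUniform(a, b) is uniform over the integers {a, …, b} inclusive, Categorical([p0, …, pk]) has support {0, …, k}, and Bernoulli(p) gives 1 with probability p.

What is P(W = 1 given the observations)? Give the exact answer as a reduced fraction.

Enumerate traces; 48 have nonzero weight after conditioning:
  (X=0, U=2, W=0, Y=1, V=0, Z=0) weight 1/880
  (X=0, U=2, W=0, Y=1, V=0, Z=1) weight 1/440
  (X=0, U=2, W=0, Y=1, V=1, Z=0) weight 1/660
  (X=0, U=2, W=0, Y=1, V=1, Z=1) weight 1/330
  (X=0, U=2, W=0, Y=1, V=2, Z=0) weight 1/880
  (X=0, U=2, W=0, Y=1, V=2, Z=1) weight 1/440
  (X=0, U=2, W=1, Y=0, V=0, Z=0) weight 3/880
  (X=0, U=2, W=1, Y=0, V=0, Z=1) weight 3/440
  … 40 more
Group by W:
  weight(W=0) = 7/132
  weight(W=1) = 17/132
Total weight = 7/132 + 17/132 = 2/11
P(W=0 | obs) = 7/132 / 2/11 = 7/24
P(W=1 | obs) = 17/132 / 2/11 = 17/24

P(W = 1 | obs) = 17/24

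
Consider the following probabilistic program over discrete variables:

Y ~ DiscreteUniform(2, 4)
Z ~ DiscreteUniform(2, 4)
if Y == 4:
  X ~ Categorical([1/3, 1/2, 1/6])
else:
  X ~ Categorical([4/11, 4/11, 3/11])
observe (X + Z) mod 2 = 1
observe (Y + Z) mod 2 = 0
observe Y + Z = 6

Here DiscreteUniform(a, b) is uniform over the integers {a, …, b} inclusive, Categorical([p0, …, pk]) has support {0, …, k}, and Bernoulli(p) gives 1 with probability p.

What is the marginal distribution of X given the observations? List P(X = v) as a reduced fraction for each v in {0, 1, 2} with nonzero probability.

P(X=0) = 8/33, P(X=1) = 19/33, P(X=2) = 2/11

Enumerate traces; 4 have nonzero weight after conditioning:
  (Y=2, Z=4, X=1) weight 4/99
  (Y=3, Z=3, X=0) weight 4/99
  (Y=3, Z=3, X=2) weight 1/33
  (Y=4, Z=2, X=1) weight 1/18
Group by X:
  weight(X=0) = 4/99
  weight(X=1) = 19/198
  weight(X=2) = 1/33
Total weight = 4/99 + 19/198 + 1/33 = 1/6
P(X=0 | obs) = 4/99 / 1/6 = 8/33
P(X=1 | obs) = 19/198 / 1/6 = 19/33
P(X=2 | obs) = 1/33 / 1/6 = 2/11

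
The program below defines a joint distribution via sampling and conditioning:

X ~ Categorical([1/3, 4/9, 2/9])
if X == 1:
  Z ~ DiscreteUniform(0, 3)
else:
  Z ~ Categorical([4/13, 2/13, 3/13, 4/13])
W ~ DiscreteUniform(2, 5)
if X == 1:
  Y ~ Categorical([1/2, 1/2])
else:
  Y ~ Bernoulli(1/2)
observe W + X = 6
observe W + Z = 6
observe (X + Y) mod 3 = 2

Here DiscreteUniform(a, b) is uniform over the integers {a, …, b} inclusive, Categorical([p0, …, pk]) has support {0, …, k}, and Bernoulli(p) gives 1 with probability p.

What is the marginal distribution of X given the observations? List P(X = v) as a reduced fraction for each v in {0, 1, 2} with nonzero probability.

P(X=1) = 13/19, P(X=2) = 6/19

Enumerate traces; 2 have nonzero weight after conditioning:
  (X=1, Z=1, W=5, Y=1) weight 1/72
  (X=2, Z=2, W=4, Y=0) weight 1/156
Group by X:
  weight(X=1) = 1/72
  weight(X=2) = 1/156
Total weight = 1/72 + 1/156 = 19/936
P(X=1 | obs) = 1/72 / 19/936 = 13/19
P(X=2 | obs) = 1/156 / 19/936 = 6/19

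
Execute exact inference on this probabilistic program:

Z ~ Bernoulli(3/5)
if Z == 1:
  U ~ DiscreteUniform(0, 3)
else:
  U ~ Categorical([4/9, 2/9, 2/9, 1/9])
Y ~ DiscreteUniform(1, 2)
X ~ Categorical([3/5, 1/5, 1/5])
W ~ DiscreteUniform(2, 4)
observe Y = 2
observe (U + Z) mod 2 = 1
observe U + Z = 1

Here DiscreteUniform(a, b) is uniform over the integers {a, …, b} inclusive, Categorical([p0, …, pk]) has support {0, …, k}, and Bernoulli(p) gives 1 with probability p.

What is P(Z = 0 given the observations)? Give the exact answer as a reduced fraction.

P(Z = 0 | obs) = 16/43

Enumerate traces; 18 have nonzero weight after conditioning:
  (Z=0, U=1, Y=2, X=0, W=2) weight 2/225
  (Z=0, U=1, Y=2, X=0, W=3) weight 2/225
  (Z=0, U=1, Y=2, X=0, W=4) weight 2/225
  (Z=0, U=1, Y=2, X=1, W=2) weight 2/675
  (Z=0, U=1, Y=2, X=1, W=3) weight 2/675
  (Z=0, U=1, Y=2, X=1, W=4) weight 2/675
  (Z=0, U=1, Y=2, X=2, W=2) weight 2/675
  (Z=0, U=1, Y=2, X=2, W=3) weight 2/675
  (Z=1, U=0, Y=2, X=0, W=2) weight 3/200
  … 9 more
Group by Z:
  weight(Z=0) = 2/45
  weight(Z=1) = 3/40
Total weight = 2/45 + 3/40 = 43/360
P(Z=0 | obs) = 2/45 / 43/360 = 16/43
P(Z=1 | obs) = 3/40 / 43/360 = 27/43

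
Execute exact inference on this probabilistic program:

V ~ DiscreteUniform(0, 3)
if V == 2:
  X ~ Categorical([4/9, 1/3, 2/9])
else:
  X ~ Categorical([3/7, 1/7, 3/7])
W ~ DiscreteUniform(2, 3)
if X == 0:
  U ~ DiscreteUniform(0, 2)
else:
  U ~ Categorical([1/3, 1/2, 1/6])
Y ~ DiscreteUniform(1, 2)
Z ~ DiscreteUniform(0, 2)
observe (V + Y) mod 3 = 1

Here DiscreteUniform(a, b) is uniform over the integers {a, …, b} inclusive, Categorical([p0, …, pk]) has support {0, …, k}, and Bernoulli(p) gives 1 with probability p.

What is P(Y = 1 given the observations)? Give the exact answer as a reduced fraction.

P(Y = 1 | obs) = 2/3

Enumerate traces; 162 have nonzero weight after conditioning:
  (V=0, X=0, W=2, U=0, Y=1, Z=0) weight 1/336
  (V=0, X=0, W=2, U=0, Y=1, Z=1) weight 1/336
  (V=0, X=0, W=2, U=0, Y=1, Z=2) weight 1/336
  (V=0, X=0, W=2, U=1, Y=1, Z=0) weight 1/336
  (V=0, X=0, W=2, U=1, Y=1, Z=1) weight 1/336
  (V=0, X=0, W=2, U=1, Y=1, Z=2) weight 1/336
  (V=0, X=0, W=2, U=2, Y=1, Z=0) weight 1/336
  (V=0, X=0, W=2, U=2, Y=1, Z=1) weight 1/336
  (V=2, X=0, W=2, U=0, Y=2, Z=0) weight 1/324
  … 153 more
Group by Y:
  weight(Y=1) = 1/4
  weight(Y=2) = 1/8
Total weight = 1/4 + 1/8 = 3/8
P(Y=1 | obs) = 1/4 / 3/8 = 2/3
P(Y=2 | obs) = 1/8 / 3/8 = 1/3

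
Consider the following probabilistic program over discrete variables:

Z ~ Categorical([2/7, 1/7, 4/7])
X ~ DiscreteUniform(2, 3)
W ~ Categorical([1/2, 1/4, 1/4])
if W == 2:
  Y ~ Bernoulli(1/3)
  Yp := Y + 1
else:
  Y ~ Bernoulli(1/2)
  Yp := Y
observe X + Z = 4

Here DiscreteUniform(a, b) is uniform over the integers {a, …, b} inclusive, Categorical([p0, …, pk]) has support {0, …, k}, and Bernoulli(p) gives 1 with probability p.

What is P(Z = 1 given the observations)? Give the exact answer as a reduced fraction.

Enumerate traces; 12 have nonzero weight after conditioning:
  (Z=1, X=3, W=0, Y=0) weight 1/56
  (Z=1, X=3, W=0, Y=1) weight 1/56
  (Z=1, X=3, W=1, Y=0) weight 1/112
  (Z=1, X=3, W=1, Y=1) weight 1/112
  (Z=1, X=3, W=2, Y=0) weight 1/84
  (Z=1, X=3, W=2, Y=1) weight 1/168
  (Z=2, X=2, W=0, Y=0) weight 1/14
  (Z=2, X=2, W=0, Y=1) weight 1/14
  … 4 more
Group by Z:
  weight(Z=1) = 1/14
  weight(Z=2) = 2/7
Total weight = 1/14 + 2/7 = 5/14
P(Z=1 | obs) = 1/14 / 5/14 = 1/5
P(Z=2 | obs) = 2/7 / 5/14 = 4/5

P(Z = 1 | obs) = 1/5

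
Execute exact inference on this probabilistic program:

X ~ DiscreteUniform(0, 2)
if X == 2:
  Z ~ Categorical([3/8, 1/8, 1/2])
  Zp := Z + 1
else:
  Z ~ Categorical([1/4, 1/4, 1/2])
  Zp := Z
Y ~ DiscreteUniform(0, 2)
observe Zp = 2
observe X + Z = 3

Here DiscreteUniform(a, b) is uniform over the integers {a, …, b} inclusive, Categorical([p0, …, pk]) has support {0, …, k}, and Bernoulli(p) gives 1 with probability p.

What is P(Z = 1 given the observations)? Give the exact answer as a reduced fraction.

Enumerate traces; 6 have nonzero weight after conditioning:
  (X=1, Z=2, Y=0) weight 1/18
  (X=1, Z=2, Y=1) weight 1/18
  (X=1, Z=2, Y=2) weight 1/18
  (X=2, Z=1, Y=0) weight 1/72
  (X=2, Z=1, Y=1) weight 1/72
  (X=2, Z=1, Y=2) weight 1/72
Group by Z:
  weight(Z=1) = 1/24
  weight(Z=2) = 1/6
Total weight = 1/24 + 1/6 = 5/24
P(Z=1 | obs) = 1/24 / 5/24 = 1/5
P(Z=2 | obs) = 1/6 / 5/24 = 4/5

P(Z = 1 | obs) = 1/5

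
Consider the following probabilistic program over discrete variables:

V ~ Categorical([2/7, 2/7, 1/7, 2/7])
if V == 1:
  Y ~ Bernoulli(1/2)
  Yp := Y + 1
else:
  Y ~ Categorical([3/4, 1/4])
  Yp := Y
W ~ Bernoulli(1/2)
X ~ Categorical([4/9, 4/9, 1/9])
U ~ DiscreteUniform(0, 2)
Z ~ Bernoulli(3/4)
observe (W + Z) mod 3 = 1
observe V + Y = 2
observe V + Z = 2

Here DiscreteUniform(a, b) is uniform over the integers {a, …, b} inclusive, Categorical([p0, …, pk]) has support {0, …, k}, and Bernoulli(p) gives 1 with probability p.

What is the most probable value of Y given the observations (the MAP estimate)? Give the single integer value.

Enumerate traces; 18 have nonzero weight after conditioning:
  (V=1, Y=1, W=0, X=0, U=0, Z=1) weight 1/126
  (V=1, Y=1, W=0, X=0, U=1, Z=1) weight 1/126
  (V=1, Y=1, W=0, X=0, U=2, Z=1) weight 1/126
  (V=1, Y=1, W=0, X=1, U=0, Z=1) weight 1/126
  (V=1, Y=1, W=0, X=1, U=1, Z=1) weight 1/126
  (V=1, Y=1, W=0, X=1, U=2, Z=1) weight 1/126
  (V=1, Y=1, W=0, X=2, U=0, Z=1) weight 1/504
  (V=1, Y=1, W=0, X=2, U=1, Z=1) weight 1/504
  (V=2, Y=0, W=1, X=0, U=0, Z=0) weight 1/504
  … 9 more
Group by Y:
  weight(Y=0) = 3/224
  weight(Y=1) = 3/56
Total weight = 3/224 + 3/56 = 15/224
P(Y=0 | obs) = 3/224 / 15/224 = 1/5
P(Y=1 | obs) = 3/56 / 15/224 = 4/5
argmax = 1

argmax_v P(Y = v | obs) = 1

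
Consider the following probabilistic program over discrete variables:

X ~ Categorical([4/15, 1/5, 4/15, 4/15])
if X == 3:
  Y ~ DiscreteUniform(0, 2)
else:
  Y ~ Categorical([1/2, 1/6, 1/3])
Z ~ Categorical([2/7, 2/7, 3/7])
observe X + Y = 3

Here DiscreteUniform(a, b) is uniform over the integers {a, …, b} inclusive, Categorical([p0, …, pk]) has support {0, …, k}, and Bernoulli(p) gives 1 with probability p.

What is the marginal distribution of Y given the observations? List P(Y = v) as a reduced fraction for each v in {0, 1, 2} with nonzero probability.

Enumerate traces; 9 have nonzero weight after conditioning:
  (X=1, Y=2, Z=0) weight 2/105
  (X=1, Y=2, Z=1) weight 2/105
  (X=1, Y=2, Z=2) weight 1/35
  (X=2, Y=1, Z=0) weight 4/315
  (X=2, Y=1, Z=1) weight 4/315
  (X=2, Y=1, Z=2) weight 2/105
  (X=3, Y=0, Z=0) weight 8/315
  (X=3, Y=0, Z=1) weight 8/315
  … 1 more
Group by Y:
  weight(Y=0) = 4/45
  weight(Y=1) = 2/45
  weight(Y=2) = 1/15
Total weight = 4/45 + 2/45 + 1/15 = 1/5
P(Y=0 | obs) = 4/45 / 1/5 = 4/9
P(Y=1 | obs) = 2/45 / 1/5 = 2/9
P(Y=2 | obs) = 1/15 / 1/5 = 1/3

P(Y=0) = 4/9, P(Y=1) = 2/9, P(Y=2) = 1/3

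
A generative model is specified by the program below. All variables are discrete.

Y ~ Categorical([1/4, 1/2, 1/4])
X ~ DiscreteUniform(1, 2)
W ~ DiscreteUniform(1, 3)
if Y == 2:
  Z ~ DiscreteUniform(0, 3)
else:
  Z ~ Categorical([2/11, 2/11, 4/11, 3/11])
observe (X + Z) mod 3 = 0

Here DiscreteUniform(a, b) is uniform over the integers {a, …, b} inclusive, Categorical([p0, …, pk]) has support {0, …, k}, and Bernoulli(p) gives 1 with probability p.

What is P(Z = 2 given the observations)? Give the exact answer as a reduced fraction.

Enumerate traces; 18 have nonzero weight after conditioning:
  (Y=0, X=1, W=1, Z=2) weight 1/66
  (Y=0, X=1, W=2, Z=2) weight 1/66
  (Y=0, X=1, W=3, Z=2) weight 1/66
  (Y=0, X=2, W=1, Z=1) weight 1/132
  (Y=0, X=2, W=2, Z=1) weight 1/132
  (Y=0, X=2, W=3, Z=1) weight 1/132
  (Y=1, X=1, W=1, Z=2) weight 1/33
  (Y=1, X=1, W=2, Z=2) weight 1/33
  … 10 more
Group by Z:
  weight(Z=1) = 35/352
  weight(Z=2) = 59/352
Total weight = 35/352 + 59/352 = 47/176
P(Z=1 | obs) = 35/352 / 47/176 = 35/94
P(Z=2 | obs) = 59/352 / 47/176 = 59/94

P(Z = 2 | obs) = 59/94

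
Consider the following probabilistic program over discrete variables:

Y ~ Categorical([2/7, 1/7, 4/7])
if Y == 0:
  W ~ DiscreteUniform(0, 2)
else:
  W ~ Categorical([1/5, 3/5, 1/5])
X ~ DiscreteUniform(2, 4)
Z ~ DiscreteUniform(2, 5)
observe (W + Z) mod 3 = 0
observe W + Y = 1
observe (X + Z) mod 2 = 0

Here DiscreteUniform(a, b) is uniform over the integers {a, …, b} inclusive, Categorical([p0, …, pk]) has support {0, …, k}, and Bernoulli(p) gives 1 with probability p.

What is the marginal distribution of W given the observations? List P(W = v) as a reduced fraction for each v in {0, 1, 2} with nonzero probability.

Enumerate traces; 4 have nonzero weight after conditioning:
  (Y=0, W=1, X=2, Z=2) weight 1/126
  (Y=0, W=1, X=3, Z=5) weight 1/126
  (Y=0, W=1, X=4, Z=2) weight 1/126
  (Y=1, W=0, X=3, Z=3) weight 1/420
Group by W:
  weight(W=0) = 1/420
  weight(W=1) = 1/42
Total weight = 1/420 + 1/42 = 11/420
P(W=0 | obs) = 1/420 / 11/420 = 1/11
P(W=1 | obs) = 1/42 / 11/420 = 10/11

P(W=0) = 1/11, P(W=1) = 10/11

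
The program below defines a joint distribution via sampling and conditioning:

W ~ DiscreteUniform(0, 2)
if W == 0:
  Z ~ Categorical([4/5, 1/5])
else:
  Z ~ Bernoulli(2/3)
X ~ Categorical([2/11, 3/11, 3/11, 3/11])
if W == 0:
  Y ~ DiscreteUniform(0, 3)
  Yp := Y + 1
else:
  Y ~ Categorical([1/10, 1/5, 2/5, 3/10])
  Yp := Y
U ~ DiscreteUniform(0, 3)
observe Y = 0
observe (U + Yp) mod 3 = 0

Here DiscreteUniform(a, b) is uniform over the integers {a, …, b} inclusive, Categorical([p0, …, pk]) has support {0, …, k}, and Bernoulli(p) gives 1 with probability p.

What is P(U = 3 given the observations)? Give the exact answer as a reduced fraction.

Enumerate traces; 40 have nonzero weight after conditioning:
  (W=0, Z=0, X=0, Y=0, U=2) weight 1/330
  (W=0, Z=0, X=1, Y=0, U=2) weight 1/220
  (W=0, Z=0, X=2, Y=0, U=2) weight 1/220
  (W=0, Z=0, X=3, Y=0, U=2) weight 1/220
  (W=0, Z=1, X=0, Y=0, U=2) weight 1/1320
  (W=0, Z=1, X=1, Y=0, U=2) weight 1/880
  (W=0, Z=1, X=2, Y=0, U=2) weight 1/880
  (W=0, Z=1, X=3, Y=0, U=2) weight 1/880
  (W=1, Z=0, X=0, Y=0, U=0) weight 1/1980
  (W=1, Z=0, X=0, Y=0, U=3) weight 1/1980
  … 30 more
Group by U:
  weight(U=0) = 1/60
  weight(U=2) = 1/48
  weight(U=3) = 1/60
Total weight = 1/60 + 1/48 + 1/60 = 13/240
P(U=0 | obs) = 1/60 / 13/240 = 4/13
P(U=2 | obs) = 1/48 / 13/240 = 5/13
P(U=3 | obs) = 1/60 / 13/240 = 4/13

P(U = 3 | obs) = 4/13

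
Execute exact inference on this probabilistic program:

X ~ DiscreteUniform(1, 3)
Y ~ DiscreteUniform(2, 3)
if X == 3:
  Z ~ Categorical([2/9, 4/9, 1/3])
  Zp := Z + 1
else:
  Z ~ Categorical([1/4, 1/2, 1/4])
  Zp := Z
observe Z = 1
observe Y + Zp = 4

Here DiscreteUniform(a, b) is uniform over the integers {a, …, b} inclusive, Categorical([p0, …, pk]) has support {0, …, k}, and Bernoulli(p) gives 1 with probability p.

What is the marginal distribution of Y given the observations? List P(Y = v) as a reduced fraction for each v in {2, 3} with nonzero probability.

Enumerate traces; 3 have nonzero weight after conditioning:
  (X=1, Y=3, Z=1) weight 1/12
  (X=2, Y=3, Z=1) weight 1/12
  (X=3, Y=2, Z=1) weight 2/27
Group by Y:
  weight(Y=2) = 2/27
  weight(Y=3) = 1/6
Total weight = 2/27 + 1/6 = 13/54
P(Y=2 | obs) = 2/27 / 13/54 = 4/13
P(Y=3 | obs) = 1/6 / 13/54 = 9/13

P(Y=2) = 4/13, P(Y=3) = 9/13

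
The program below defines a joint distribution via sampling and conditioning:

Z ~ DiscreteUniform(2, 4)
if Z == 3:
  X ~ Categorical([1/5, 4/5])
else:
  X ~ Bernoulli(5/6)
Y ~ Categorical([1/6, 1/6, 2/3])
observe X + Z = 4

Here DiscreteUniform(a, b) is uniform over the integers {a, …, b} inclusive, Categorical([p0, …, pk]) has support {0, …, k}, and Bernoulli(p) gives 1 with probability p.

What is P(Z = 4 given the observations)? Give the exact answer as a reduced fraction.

P(Z = 4 | obs) = 5/29

Enumerate traces; 6 have nonzero weight after conditioning:
  (Z=3, X=1, Y=0) weight 2/45
  (Z=3, X=1, Y=1) weight 2/45
  (Z=3, X=1, Y=2) weight 8/45
  (Z=4, X=0, Y=0) weight 1/108
  (Z=4, X=0, Y=1) weight 1/108
  (Z=4, X=0, Y=2) weight 1/27
Group by Z:
  weight(Z=3) = 4/15
  weight(Z=4) = 1/18
Total weight = 4/15 + 1/18 = 29/90
P(Z=3 | obs) = 4/15 / 29/90 = 24/29
P(Z=4 | obs) = 1/18 / 29/90 = 5/29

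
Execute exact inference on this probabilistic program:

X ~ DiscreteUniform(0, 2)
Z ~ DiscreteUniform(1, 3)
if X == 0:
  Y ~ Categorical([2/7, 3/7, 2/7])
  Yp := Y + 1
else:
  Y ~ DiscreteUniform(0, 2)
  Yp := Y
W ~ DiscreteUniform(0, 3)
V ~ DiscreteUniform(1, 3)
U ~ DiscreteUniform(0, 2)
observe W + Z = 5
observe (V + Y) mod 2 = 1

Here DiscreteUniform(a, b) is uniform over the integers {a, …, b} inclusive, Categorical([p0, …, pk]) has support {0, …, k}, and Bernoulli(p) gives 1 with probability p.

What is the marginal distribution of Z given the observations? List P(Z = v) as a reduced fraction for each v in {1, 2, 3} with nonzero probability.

P(Z=2) = 1/2, P(Z=3) = 1/2

Enumerate traces; 90 have nonzero weight after conditioning:
  (X=0, Z=2, Y=0, W=3, V=1, U=0) weight 1/1134
  (X=0, Z=2, Y=0, W=3, V=1, U=1) weight 1/1134
  (X=0, Z=2, Y=0, W=3, V=1, U=2) weight 1/1134
  (X=0, Z=2, Y=0, W=3, V=3, U=0) weight 1/1134
  (X=0, Z=2, Y=0, W=3, V=3, U=1) weight 1/1134
  (X=0, Z=2, Y=0, W=3, V=3, U=2) weight 1/1134
  (X=0, Z=2, Y=1, W=3, V=2, U=0) weight 1/756
  (X=0, Z=2, Y=1, W=3, V=2, U=1) weight 1/756
  (X=0, Z=3, Y=0, W=2, V=1, U=0) weight 1/1134
  … 81 more
Group by Z:
  weight(Z=2) = 103/2268
  weight(Z=3) = 103/2268
Total weight = 103/2268 + 103/2268 = 103/1134
P(Z=2 | obs) = 103/2268 / 103/1134 = 1/2
P(Z=3 | obs) = 103/2268 / 103/1134 = 1/2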